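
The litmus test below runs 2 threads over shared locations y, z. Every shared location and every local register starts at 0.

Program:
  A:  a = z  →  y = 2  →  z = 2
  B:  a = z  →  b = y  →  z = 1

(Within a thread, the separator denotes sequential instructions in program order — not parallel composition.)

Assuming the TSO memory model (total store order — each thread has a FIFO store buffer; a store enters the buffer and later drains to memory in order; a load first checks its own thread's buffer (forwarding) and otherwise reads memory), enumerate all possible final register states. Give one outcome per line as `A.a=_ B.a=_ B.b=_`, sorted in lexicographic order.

outcome vector order: (A.a,B.a,B.b)
|TSO outcomes| = 4

A.a=0 B.a=0 B.b=0
A.a=0 B.a=0 B.b=2
A.a=0 B.a=2 B.b=2
A.a=1 B.a=0 B.b=0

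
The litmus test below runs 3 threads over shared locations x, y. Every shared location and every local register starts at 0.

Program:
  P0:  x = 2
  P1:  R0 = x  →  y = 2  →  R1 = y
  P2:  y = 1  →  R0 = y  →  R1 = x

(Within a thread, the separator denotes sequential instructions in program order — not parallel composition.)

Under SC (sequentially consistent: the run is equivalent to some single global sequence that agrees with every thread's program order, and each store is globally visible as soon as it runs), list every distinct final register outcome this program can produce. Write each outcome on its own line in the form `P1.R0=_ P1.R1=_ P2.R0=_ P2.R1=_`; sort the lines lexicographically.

P1.R0=0 P1.R1=1 P2.R0=1 P2.R1=0
P1.R0=0 P1.R1=1 P2.R0=1 P2.R1=2
P1.R0=0 P1.R1=2 P2.R0=1 P2.R1=0
P1.R0=0 P1.R1=2 P2.R0=1 P2.R1=2
P1.R0=0 P1.R1=2 P2.R0=2 P2.R1=0
P1.R0=0 P1.R1=2 P2.R0=2 P2.R1=2
P1.R0=2 P1.R1=1 P2.R0=1 P2.R1=2
P1.R0=2 P1.R1=2 P2.R0=1 P2.R1=0
P1.R0=2 P1.R1=2 P2.R0=1 P2.R1=2
P1.R0=2 P1.R1=2 P2.R0=2 P2.R1=2

outcome vector order: (P1.R0,P1.R1,P2.R0,P2.R1)
|SC outcomes| = 10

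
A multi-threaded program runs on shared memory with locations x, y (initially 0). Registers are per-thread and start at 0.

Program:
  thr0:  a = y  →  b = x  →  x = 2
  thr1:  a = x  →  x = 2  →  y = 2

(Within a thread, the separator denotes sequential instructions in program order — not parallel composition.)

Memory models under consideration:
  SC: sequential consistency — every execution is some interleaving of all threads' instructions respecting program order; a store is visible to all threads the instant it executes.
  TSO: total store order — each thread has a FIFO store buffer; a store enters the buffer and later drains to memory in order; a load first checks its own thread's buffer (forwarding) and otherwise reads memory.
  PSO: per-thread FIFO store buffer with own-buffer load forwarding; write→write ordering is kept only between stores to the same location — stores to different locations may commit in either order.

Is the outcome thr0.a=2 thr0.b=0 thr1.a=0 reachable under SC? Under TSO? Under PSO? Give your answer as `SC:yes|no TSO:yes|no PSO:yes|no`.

outcome vector order: (thr0.a,thr0.b,thr1.a)
SC: 4 outcomes — {(0,0,0); (0,0,2); (0,2,0); (2,2,0)}
TSO: 4 outcomes — {(0,0,0); (0,0,2); (0,2,0); (2,2,0)}
PSO: 5 outcomes — {(0,0,0); (0,0,2); (0,2,0); (2,0,0); (2,2,0)}
target (2,0,0) ∈ {PSO}

SC:no TSO:no PSO:yes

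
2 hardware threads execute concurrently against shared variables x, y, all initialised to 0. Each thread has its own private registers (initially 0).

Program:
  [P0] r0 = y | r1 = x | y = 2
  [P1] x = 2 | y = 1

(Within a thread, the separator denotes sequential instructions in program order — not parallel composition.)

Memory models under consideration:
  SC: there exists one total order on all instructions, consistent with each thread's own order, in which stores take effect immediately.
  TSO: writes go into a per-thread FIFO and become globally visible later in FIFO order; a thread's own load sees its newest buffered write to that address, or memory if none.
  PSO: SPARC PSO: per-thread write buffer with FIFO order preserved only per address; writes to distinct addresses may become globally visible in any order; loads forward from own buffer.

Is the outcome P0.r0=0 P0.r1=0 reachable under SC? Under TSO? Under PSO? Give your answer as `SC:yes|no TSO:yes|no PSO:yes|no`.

SC:yes TSO:yes PSO:yes

outcome vector order: (P0.r0,P0.r1)
[SC] allowed = {00; 02; 12}
[TSO] allowed = {00; 02; 12}
[PSO] allowed = {00; 02; 10; 12}
target 00 ∈ {SC,TSO,PSO}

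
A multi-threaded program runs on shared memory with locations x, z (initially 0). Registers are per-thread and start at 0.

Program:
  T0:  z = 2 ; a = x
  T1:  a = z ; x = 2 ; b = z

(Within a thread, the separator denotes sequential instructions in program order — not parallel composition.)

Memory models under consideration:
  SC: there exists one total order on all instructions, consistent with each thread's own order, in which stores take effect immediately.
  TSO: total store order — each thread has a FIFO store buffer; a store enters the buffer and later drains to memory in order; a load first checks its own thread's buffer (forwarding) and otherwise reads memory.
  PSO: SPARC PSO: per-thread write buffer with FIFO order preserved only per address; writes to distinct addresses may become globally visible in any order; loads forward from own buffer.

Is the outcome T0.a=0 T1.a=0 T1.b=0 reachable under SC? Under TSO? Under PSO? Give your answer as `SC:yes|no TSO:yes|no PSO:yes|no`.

SC:no TSO:yes PSO:yes

outcome vector order: (T0.a,T1.a,T1.b)
SC: 5 outcomes — {002; 022; 200; 202; 222}
TSO: 6 outcomes — {000; 002; 022; 200; 202; 222}
PSO: 6 outcomes — {000; 002; 022; 200; 202; 222}
target 000 ∈ {TSO,PSO}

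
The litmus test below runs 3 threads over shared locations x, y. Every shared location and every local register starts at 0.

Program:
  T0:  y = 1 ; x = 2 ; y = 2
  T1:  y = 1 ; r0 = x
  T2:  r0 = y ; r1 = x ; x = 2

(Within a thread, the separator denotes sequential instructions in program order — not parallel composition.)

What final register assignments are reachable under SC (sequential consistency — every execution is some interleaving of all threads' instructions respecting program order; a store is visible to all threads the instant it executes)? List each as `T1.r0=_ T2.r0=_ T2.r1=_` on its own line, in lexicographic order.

outcome vector order: (T1.r0,T2.r0,T2.r1)
|SC outcomes| = 10

T1.r0=0 T2.r0=0 T2.r1=0
T1.r0=0 T2.r0=0 T2.r1=2
T1.r0=0 T2.r0=1 T2.r1=0
T1.r0=0 T2.r0=1 T2.r1=2
T1.r0=0 T2.r0=2 T2.r1=2
T1.r0=2 T2.r0=0 T2.r1=0
T1.r0=2 T2.r0=0 T2.r1=2
T1.r0=2 T2.r0=1 T2.r1=0
T1.r0=2 T2.r0=1 T2.r1=2
T1.r0=2 T2.r0=2 T2.r1=2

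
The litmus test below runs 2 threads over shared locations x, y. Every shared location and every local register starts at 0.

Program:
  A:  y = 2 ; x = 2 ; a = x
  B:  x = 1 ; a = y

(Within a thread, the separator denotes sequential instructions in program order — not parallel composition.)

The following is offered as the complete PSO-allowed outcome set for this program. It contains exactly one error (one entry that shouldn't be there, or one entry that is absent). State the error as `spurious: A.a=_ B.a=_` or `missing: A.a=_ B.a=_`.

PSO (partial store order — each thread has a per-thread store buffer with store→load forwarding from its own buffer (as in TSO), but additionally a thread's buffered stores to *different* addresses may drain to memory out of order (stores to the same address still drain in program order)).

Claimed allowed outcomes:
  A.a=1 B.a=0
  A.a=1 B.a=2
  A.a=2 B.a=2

missing: A.a=2 B.a=0

outcome vector order: (A.a,B.a)
under PSO → (1,0); (1,2); (2,0); (2,2)
PSO∖claimed = {(2,0)}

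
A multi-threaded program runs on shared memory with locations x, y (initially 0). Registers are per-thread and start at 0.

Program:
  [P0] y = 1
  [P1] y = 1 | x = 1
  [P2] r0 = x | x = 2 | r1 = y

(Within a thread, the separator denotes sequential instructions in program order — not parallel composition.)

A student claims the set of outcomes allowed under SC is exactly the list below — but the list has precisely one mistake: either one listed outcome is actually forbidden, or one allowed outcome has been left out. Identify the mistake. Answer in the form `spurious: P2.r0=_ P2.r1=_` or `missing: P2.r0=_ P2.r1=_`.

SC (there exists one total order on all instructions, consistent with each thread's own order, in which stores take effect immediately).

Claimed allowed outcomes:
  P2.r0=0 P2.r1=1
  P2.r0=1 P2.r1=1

outcome vector order: (P2.r0,P2.r1)
under SC → 0/0, 0/1, 1/1
SC∖claimed = {0/0}

missing: P2.r0=0 P2.r1=0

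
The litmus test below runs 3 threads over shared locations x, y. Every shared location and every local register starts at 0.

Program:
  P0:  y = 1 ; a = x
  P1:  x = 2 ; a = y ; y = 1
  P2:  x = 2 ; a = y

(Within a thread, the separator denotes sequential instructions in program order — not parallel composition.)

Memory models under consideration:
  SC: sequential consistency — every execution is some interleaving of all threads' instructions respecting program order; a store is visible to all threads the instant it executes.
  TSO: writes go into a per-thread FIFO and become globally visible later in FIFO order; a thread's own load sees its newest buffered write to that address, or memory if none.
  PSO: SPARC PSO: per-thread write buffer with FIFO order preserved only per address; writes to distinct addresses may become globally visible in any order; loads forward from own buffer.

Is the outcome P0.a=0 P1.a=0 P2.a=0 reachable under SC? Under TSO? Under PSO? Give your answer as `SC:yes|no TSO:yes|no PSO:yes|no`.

SC:no TSO:yes PSO:yes

outcome vector order: (P0.a,P1.a,P2.a)
SC (5): <0 1 1> <2 0 0> <2 0 1> <2 1 0> <2 1 1>
TSO (8): <0 0 0> <0 0 1> <0 1 0> <0 1 1> <2 0 0> <2 0 1> <2 1 0> <2 1 1>
PSO (8): <0 0 0> <0 0 1> <0 1 0> <0 1 1> <2 0 0> <2 0 1> <2 1 0> <2 1 1>
target <0 0 0> ∈ {TSO,PSO}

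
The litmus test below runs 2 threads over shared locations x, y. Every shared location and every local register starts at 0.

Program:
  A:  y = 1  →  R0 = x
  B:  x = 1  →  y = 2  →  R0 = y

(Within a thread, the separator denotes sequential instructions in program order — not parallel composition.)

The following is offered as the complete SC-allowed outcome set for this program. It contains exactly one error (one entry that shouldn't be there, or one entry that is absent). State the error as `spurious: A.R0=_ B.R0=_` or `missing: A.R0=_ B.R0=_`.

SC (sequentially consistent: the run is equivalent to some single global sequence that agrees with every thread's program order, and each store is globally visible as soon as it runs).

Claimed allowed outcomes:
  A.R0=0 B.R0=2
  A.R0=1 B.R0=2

outcome vector order: (A.R0,B.R0)
under SC → (0,2); (1,1); (1,2)
SC∖claimed = {(1,1)}

missing: A.R0=1 B.R0=1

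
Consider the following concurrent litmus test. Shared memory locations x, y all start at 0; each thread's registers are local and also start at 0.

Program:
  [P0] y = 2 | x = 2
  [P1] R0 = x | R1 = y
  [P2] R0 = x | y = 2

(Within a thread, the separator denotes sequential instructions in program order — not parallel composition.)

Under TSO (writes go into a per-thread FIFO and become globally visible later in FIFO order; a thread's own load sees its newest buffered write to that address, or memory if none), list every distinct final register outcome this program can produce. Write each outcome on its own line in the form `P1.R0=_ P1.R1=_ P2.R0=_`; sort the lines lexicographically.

P1.R0=0 P1.R1=0 P2.R0=0
P1.R0=0 P1.R1=0 P2.R0=2
P1.R0=0 P1.R1=2 P2.R0=0
P1.R0=0 P1.R1=2 P2.R0=2
P1.R0=2 P1.R1=2 P2.R0=0
P1.R0=2 P1.R1=2 P2.R0=2

outcome vector order: (P1.R0,P1.R1,P2.R0)
|TSO outcomes| = 6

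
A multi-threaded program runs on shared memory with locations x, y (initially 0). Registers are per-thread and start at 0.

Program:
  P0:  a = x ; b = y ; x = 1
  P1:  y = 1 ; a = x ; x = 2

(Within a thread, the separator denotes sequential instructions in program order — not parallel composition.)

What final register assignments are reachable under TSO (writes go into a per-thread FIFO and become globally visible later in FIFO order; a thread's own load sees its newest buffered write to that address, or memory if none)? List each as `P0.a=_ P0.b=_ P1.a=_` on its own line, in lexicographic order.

outcome vector order: (P0.a,P0.b,P1.a)
|TSO outcomes| = 5

P0.a=0 P0.b=0 P1.a=0
P0.a=0 P0.b=0 P1.a=1
P0.a=0 P0.b=1 P1.a=0
P0.a=0 P0.b=1 P1.a=1
P0.a=2 P0.b=1 P1.a=0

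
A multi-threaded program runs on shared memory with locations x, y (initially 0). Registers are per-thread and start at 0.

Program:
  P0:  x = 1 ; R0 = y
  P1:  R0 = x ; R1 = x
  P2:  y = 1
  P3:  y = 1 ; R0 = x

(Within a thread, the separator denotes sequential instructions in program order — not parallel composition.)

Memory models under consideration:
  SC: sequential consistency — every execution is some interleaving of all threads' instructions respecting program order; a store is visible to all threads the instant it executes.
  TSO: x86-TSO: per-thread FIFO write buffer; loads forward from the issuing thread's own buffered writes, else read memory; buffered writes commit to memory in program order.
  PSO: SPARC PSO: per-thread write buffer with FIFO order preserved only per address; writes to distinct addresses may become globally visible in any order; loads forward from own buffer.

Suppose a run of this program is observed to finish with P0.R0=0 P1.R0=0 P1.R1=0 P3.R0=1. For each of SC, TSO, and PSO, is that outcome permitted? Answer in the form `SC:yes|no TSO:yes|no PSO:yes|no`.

SC:yes TSO:yes PSO:yes

outcome vector order: (P0.R0,P1.R0,P1.R1,P3.R0)
SC (9): <0 0 0 1> <0 0 1 1> <0 1 1 1> <1 0 0 0> <1 0 0 1> <1 0 1 0> <1 0 1 1> <1 1 1 0> <1 1 1 1>
TSO (12): <0 0 0 0> <0 0 0 1> <0 0 1 0> <0 0 1 1> <0 1 1 0> <0 1 1 1> <1 0 0 0> <1 0 0 1> <1 0 1 0> <1 0 1 1> <1 1 1 0> <1 1 1 1>
PSO (12): <0 0 0 0> <0 0 0 1> <0 0 1 0> <0 0 1 1> <0 1 1 0> <0 1 1 1> <1 0 0 0> <1 0 0 1> <1 0 1 0> <1 0 1 1> <1 1 1 0> <1 1 1 1>
target <0 0 0 1> ∈ {SC,TSO,PSO}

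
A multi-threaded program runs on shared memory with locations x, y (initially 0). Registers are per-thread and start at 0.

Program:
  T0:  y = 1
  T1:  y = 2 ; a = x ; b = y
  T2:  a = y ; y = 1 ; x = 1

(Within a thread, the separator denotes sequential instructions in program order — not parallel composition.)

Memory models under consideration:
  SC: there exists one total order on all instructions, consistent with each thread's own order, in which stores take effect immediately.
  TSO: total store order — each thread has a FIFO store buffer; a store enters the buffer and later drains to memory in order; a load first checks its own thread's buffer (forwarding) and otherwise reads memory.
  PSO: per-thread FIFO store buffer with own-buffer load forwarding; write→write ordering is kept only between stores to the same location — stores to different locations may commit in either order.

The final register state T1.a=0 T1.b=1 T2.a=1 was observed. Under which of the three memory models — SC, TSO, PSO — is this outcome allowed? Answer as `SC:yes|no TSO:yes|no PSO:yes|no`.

SC:yes TSO:yes PSO:yes

outcome vector order: (T1.a,T1.b,T2.a)
SC: 11 outcomes — {(0,1,0); (0,1,1); (0,1,2); (0,2,0); (0,2,1); (0,2,2); (1,1,0); (1,1,1); (1,1,2); (1,2,0); (1,2,1)}
TSO: 11 outcomes — {(0,1,0); (0,1,1); (0,1,2); (0,2,0); (0,2,1); (0,2,2); (1,1,0); (1,1,1); (1,1,2); (1,2,0); (1,2,1)}
PSO: 12 outcomes — {(0,1,0); (0,1,1); (0,1,2); (0,2,0); (0,2,1); (0,2,2); (1,1,0); (1,1,1); (1,1,2); (1,2,0); (1,2,1); (1,2,2)}
target (0,1,1) ∈ {SC,TSO,PSO}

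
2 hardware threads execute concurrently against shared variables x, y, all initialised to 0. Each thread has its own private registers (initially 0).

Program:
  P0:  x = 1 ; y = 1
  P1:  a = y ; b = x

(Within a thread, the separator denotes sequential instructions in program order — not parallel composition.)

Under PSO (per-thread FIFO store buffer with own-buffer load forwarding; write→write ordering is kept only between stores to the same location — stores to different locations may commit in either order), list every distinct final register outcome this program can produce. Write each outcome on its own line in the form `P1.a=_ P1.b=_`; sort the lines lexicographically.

P1.a=0 P1.b=0
P1.a=0 P1.b=1
P1.a=1 P1.b=0
P1.a=1 P1.b=1

outcome vector order: (P1.a,P1.b)
|PSO outcomes| = 4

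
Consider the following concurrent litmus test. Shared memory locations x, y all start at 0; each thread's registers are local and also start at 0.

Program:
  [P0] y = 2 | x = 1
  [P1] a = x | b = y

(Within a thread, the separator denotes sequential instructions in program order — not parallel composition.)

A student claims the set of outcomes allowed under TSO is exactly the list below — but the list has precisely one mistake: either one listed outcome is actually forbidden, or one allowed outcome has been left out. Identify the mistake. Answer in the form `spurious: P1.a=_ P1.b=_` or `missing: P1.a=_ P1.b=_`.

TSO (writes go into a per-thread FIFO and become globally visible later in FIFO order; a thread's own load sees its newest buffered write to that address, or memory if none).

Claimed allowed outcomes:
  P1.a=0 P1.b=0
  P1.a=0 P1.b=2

outcome vector order: (P1.a,P1.b)
under TSO → 00, 02, 12
TSO∖claimed = {12}

missing: P1.a=1 P1.b=2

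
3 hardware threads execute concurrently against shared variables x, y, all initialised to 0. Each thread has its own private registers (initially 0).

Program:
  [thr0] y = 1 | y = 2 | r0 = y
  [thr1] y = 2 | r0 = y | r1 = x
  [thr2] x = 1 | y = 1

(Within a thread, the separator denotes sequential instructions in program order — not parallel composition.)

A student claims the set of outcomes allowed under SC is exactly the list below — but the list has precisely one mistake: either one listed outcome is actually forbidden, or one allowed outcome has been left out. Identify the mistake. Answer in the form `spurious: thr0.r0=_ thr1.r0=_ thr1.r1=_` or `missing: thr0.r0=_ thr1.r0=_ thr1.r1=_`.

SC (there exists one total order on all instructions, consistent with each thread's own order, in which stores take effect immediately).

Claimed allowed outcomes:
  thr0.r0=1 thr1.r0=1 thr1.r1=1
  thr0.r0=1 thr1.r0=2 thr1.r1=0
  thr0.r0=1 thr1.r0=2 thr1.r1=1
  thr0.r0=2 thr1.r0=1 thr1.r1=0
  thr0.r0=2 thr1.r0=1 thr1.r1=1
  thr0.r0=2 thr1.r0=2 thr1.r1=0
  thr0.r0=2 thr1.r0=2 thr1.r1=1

outcome vector order: (thr0.r0,thr1.r0,thr1.r1)
SC (8): 110, 111, 120, 121, 210, 211, 220, 221
SC∖claimed = {110}

missing: thr0.r0=1 thr1.r0=1 thr1.r1=0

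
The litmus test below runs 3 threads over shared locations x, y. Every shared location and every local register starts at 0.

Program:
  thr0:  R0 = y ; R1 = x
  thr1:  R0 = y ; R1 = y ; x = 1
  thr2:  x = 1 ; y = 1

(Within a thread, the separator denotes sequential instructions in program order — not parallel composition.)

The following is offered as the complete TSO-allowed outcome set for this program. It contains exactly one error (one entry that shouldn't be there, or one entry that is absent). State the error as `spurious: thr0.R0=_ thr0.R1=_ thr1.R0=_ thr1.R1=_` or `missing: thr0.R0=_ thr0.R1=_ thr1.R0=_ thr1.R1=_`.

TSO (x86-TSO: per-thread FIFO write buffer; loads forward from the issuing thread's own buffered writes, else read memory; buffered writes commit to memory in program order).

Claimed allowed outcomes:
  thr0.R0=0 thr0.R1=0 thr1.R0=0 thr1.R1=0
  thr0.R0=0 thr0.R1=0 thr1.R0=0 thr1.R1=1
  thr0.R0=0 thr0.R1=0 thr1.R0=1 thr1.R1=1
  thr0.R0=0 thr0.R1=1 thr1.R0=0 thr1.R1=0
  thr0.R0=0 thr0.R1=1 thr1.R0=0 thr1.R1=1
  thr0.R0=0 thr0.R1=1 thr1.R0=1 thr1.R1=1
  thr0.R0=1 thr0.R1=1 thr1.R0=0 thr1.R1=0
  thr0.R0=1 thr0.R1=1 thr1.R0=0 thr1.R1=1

outcome vector order: (thr0.R0,thr0.R1,thr1.R0,thr1.R1)
TSO: 9 outcomes — {(0,0,0,0) (0,0,0,1) (0,0,1,1) (0,1,0,0) (0,1,0,1) (0,1,1,1) (1,1,0,0) (1,1,0,1) (1,1,1,1)}
TSO∖claimed = {(1,1,1,1)}

missing: thr0.R0=1 thr0.R1=1 thr1.R0=1 thr1.R1=1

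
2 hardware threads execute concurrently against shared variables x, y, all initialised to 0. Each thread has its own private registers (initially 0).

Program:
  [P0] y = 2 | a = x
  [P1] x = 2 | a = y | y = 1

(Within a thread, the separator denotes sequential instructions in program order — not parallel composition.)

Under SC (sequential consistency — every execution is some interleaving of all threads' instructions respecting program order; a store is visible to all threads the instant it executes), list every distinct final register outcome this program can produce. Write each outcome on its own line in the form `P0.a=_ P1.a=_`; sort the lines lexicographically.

P0.a=0 P1.a=2
P0.a=2 P1.a=0
P0.a=2 P1.a=2

outcome vector order: (P0.a,P1.a)
|SC outcomes| = 3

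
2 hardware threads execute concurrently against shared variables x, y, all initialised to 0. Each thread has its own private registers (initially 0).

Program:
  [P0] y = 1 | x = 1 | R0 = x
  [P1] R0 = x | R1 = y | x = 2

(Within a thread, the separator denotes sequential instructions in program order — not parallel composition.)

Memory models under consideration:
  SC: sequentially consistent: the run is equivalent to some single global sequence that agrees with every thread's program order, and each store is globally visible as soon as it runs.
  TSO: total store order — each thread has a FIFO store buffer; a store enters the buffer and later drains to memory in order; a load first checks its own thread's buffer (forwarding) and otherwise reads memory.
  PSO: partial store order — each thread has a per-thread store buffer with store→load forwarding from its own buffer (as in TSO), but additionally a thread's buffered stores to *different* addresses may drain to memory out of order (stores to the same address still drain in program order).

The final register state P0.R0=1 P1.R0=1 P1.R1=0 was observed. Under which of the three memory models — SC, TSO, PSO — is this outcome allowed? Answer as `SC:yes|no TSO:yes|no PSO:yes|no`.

outcome vector order: (P0.R0,P1.R0,P1.R1)
SC (6): 1/0/0, 1/0/1, 1/1/1, 2/0/0, 2/0/1, 2/1/1
TSO (6): 1/0/0, 1/0/1, 1/1/1, 2/0/0, 2/0/1, 2/1/1
PSO (8): 1/0/0, 1/0/1, 1/1/0, 1/1/1, 2/0/0, 2/0/1, 2/1/0, 2/1/1
target 1/1/0 ∈ {PSO}

SC:no TSO:no PSO:yes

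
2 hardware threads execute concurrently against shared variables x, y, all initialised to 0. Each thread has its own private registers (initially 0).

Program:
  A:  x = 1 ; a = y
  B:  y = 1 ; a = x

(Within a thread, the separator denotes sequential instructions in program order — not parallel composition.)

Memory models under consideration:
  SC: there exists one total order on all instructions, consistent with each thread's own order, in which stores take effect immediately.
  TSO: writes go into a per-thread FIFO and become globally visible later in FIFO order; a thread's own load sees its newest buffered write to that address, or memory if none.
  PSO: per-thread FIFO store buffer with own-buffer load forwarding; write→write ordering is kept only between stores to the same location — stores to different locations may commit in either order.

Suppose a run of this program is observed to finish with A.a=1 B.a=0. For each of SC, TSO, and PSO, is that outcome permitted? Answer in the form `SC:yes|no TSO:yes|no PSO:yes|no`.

SC:yes TSO:yes PSO:yes

outcome vector order: (A.a,B.a)
SC: 3 outcomes — {0/1, 1/0, 1/1}
TSO: 4 outcomes — {0/0, 0/1, 1/0, 1/1}
PSO: 4 outcomes — {0/0, 0/1, 1/0, 1/1}
target 1/0 ∈ {SC,TSO,PSO}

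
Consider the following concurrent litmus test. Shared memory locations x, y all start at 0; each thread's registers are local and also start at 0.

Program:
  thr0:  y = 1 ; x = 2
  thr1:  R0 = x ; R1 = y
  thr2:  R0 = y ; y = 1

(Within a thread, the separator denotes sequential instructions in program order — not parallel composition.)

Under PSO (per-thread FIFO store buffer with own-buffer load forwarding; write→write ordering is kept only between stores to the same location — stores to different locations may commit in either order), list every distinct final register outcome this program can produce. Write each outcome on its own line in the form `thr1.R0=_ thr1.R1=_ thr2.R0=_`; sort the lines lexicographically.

thr1.R0=0 thr1.R1=0 thr2.R0=0
thr1.R0=0 thr1.R1=0 thr2.R0=1
thr1.R0=0 thr1.R1=1 thr2.R0=0
thr1.R0=0 thr1.R1=1 thr2.R0=1
thr1.R0=2 thr1.R1=0 thr2.R0=0
thr1.R0=2 thr1.R1=0 thr2.R0=1
thr1.R0=2 thr1.R1=1 thr2.R0=0
thr1.R0=2 thr1.R1=1 thr2.R0=1

outcome vector order: (thr1.R0,thr1.R1,thr2.R0)
|PSO outcomes| = 8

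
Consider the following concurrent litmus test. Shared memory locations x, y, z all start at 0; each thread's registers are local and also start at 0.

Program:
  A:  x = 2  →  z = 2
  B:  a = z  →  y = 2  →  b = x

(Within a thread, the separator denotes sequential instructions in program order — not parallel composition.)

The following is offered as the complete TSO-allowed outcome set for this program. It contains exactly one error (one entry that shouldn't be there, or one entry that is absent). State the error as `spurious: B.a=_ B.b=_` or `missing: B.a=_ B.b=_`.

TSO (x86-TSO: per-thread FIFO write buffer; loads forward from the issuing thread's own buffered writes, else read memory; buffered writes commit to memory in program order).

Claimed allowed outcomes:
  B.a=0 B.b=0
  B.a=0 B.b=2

missing: B.a=2 B.b=2

outcome vector order: (B.a,B.b)
TSO: 3 outcomes — {(0,0), (0,2), (2,2)}
TSO∖claimed = {(2,2)}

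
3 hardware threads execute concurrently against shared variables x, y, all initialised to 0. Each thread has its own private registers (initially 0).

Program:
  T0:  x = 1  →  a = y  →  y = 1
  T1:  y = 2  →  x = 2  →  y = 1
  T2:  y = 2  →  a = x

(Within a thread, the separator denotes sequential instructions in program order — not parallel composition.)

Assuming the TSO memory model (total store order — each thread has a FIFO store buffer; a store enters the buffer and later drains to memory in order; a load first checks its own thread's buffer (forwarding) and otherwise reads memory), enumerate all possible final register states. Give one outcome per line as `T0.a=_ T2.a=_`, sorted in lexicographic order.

outcome vector order: (T0.a,T2.a)
|TSO outcomes| = 9

T0.a=0 T2.a=0
T0.a=0 T2.a=1
T0.a=0 T2.a=2
T0.a=1 T2.a=0
T0.a=1 T2.a=1
T0.a=1 T2.a=2
T0.a=2 T2.a=0
T0.a=2 T2.a=1
T0.a=2 T2.a=2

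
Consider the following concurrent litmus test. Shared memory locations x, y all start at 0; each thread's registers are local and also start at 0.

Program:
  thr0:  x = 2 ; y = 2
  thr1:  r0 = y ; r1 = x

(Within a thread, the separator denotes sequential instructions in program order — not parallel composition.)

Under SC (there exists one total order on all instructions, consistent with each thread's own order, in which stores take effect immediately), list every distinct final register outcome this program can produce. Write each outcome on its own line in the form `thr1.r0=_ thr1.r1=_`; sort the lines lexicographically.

thr1.r0=0 thr1.r1=0
thr1.r0=0 thr1.r1=2
thr1.r0=2 thr1.r1=2

outcome vector order: (thr1.r0,thr1.r1)
|SC outcomes| = 3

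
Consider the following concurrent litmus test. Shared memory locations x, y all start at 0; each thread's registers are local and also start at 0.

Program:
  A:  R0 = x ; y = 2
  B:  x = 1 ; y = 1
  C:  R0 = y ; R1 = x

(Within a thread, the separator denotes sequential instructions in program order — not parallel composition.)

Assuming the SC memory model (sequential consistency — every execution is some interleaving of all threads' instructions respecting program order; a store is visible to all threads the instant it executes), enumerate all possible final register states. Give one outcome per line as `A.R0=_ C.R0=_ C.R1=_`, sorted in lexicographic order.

A.R0=0 C.R0=0 C.R1=0
A.R0=0 C.R0=0 C.R1=1
A.R0=0 C.R0=1 C.R1=1
A.R0=0 C.R0=2 C.R1=0
A.R0=0 C.R0=2 C.R1=1
A.R0=1 C.R0=0 C.R1=0
A.R0=1 C.R0=0 C.R1=1
A.R0=1 C.R0=1 C.R1=1
A.R0=1 C.R0=2 C.R1=1

outcome vector order: (A.R0,C.R0,C.R1)
|SC outcomes| = 9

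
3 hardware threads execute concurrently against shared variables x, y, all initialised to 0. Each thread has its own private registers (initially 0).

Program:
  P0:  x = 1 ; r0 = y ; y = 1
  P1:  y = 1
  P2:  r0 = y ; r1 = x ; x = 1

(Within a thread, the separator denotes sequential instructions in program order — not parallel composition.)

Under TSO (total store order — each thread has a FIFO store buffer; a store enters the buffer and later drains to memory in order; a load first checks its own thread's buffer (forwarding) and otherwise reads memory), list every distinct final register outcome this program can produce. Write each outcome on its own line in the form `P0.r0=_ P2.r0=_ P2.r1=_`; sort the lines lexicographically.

outcome vector order: (P0.r0,P2.r0,P2.r1)
|TSO outcomes| = 8

P0.r0=0 P2.r0=0 P2.r1=0
P0.r0=0 P2.r0=0 P2.r1=1
P0.r0=0 P2.r0=1 P2.r1=0
P0.r0=0 P2.r0=1 P2.r1=1
P0.r0=1 P2.r0=0 P2.r1=0
P0.r0=1 P2.r0=0 P2.r1=1
P0.r0=1 P2.r0=1 P2.r1=0
P0.r0=1 P2.r0=1 P2.r1=1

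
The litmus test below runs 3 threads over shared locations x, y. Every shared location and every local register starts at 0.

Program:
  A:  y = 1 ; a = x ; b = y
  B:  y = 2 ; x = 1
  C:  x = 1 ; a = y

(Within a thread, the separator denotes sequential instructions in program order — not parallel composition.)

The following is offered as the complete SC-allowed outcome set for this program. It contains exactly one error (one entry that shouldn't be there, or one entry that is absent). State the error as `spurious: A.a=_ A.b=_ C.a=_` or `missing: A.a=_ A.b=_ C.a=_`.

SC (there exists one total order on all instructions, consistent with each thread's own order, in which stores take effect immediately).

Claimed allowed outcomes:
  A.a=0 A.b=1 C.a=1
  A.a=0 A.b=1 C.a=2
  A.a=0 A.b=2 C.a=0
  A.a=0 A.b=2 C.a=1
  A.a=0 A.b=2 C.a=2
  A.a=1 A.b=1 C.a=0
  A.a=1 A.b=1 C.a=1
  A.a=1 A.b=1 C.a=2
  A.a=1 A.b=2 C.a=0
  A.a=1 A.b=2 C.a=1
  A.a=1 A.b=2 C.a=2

outcome vector order: (A.a,A.b,C.a)
[SC] allowed = {0/1/1; 0/1/2; 0/2/1; 0/2/2; 1/1/0; 1/1/1; 1/1/2; 1/2/0; 1/2/1; 1/2/2}
claimed∖SC = {0/2/0}

spurious: A.a=0 A.b=2 C.a=0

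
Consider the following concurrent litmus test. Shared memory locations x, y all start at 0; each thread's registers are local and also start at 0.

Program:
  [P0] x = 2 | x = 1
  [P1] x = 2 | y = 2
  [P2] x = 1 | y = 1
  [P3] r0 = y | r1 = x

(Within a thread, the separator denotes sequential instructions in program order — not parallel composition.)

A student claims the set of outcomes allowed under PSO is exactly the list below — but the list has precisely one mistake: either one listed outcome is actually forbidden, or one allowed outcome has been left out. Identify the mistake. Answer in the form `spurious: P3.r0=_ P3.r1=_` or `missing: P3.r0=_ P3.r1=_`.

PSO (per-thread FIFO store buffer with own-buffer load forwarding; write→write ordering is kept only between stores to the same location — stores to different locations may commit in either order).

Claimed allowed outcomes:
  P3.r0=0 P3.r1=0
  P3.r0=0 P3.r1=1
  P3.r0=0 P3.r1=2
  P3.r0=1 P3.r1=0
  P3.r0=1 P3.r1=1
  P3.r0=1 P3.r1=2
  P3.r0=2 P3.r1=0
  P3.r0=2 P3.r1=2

missing: P3.r0=2 P3.r1=1

outcome vector order: (P3.r0,P3.r1)
[PSO] allowed = {0/0, 0/1, 0/2, 1/0, 1/1, 1/2, 2/0, 2/1, 2/2}
PSO∖claimed = {2/1}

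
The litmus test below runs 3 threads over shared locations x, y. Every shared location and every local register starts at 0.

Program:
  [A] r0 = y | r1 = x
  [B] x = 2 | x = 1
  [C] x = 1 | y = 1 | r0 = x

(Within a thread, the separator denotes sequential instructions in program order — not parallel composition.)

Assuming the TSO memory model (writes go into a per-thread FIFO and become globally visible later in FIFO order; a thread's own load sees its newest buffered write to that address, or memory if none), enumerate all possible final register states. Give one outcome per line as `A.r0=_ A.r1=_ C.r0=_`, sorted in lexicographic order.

outcome vector order: (A.r0,A.r1,C.r0)
|TSO outcomes| = 10

A.r0=0 A.r1=0 C.r0=1
A.r0=0 A.r1=0 C.r0=2
A.r0=0 A.r1=1 C.r0=1
A.r0=0 A.r1=1 C.r0=2
A.r0=0 A.r1=2 C.r0=1
A.r0=0 A.r1=2 C.r0=2
A.r0=1 A.r1=1 C.r0=1
A.r0=1 A.r1=1 C.r0=2
A.r0=1 A.r1=2 C.r0=1
A.r0=1 A.r1=2 C.r0=2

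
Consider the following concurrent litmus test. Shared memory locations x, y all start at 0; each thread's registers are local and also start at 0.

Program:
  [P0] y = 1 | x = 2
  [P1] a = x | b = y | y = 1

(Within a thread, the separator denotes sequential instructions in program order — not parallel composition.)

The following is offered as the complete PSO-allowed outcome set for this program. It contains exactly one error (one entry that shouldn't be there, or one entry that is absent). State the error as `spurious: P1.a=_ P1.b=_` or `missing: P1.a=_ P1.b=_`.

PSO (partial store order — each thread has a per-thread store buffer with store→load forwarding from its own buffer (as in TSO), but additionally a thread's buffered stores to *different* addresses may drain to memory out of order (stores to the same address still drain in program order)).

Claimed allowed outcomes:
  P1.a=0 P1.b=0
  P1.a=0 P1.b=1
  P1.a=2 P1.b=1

outcome vector order: (P1.a,P1.b)
PSO: 4 outcomes — {00, 01, 20, 21}
PSO∖claimed = {20}

missing: P1.a=2 P1.b=0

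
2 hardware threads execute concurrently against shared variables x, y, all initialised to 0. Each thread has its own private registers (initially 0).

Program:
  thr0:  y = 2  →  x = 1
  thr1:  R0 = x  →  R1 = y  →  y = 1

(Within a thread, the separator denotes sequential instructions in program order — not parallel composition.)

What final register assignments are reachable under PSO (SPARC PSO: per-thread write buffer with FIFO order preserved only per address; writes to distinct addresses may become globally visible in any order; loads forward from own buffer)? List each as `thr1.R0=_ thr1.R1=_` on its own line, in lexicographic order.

outcome vector order: (thr1.R0,thr1.R1)
|PSO outcomes| = 4

thr1.R0=0 thr1.R1=0
thr1.R0=0 thr1.R1=2
thr1.R0=1 thr1.R1=0
thr1.R0=1 thr1.R1=2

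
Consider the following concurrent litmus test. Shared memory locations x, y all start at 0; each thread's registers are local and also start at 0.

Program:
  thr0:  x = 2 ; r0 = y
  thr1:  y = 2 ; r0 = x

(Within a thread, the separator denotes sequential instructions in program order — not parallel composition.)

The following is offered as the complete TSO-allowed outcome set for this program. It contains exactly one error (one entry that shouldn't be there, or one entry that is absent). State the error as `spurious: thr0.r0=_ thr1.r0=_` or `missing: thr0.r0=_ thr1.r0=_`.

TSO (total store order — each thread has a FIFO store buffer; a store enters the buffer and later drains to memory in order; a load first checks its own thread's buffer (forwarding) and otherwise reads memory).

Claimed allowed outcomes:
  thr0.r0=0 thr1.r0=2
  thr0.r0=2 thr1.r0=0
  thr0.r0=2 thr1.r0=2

outcome vector order: (thr0.r0,thr1.r0)
[TSO] allowed = {00, 02, 20, 22}
TSO∖claimed = {00}

missing: thr0.r0=0 thr1.r0=0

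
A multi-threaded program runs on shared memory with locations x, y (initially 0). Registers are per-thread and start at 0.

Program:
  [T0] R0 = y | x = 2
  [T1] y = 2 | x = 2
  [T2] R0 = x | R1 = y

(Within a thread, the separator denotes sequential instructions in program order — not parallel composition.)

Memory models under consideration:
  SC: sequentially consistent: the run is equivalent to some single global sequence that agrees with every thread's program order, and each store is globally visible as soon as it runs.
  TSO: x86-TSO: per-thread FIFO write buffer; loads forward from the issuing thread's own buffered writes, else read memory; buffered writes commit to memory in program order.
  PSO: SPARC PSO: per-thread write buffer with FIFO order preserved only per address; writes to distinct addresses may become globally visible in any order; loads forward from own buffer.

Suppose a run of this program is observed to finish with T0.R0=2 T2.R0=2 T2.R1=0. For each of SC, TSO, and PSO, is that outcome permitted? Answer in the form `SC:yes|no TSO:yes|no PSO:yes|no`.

SC:no TSO:no PSO:yes

outcome vector order: (T0.R0,T2.R0,T2.R1)
under SC → 000 002 020 022 200 202 222
under TSO → 000 002 020 022 200 202 222
under PSO → 000 002 020 022 200 202 220 222
target 220 ∈ {PSO}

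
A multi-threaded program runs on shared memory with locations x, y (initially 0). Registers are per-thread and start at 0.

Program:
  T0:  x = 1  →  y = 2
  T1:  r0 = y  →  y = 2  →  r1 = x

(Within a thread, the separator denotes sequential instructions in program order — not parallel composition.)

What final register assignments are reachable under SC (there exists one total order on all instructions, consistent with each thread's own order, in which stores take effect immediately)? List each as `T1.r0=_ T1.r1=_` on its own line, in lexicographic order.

outcome vector order: (T1.r0,T1.r1)
|SC outcomes| = 3

T1.r0=0 T1.r1=0
T1.r0=0 T1.r1=1
T1.r0=2 T1.r1=1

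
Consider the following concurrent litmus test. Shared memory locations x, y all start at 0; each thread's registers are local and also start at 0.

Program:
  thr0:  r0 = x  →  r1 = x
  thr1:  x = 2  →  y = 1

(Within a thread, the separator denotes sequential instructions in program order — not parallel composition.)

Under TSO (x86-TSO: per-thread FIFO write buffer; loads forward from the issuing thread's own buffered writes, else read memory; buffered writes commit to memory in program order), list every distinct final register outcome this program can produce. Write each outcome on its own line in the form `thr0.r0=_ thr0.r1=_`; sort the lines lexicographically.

thr0.r0=0 thr0.r1=0
thr0.r0=0 thr0.r1=2
thr0.r0=2 thr0.r1=2

outcome vector order: (thr0.r0,thr0.r1)
|TSO outcomes| = 3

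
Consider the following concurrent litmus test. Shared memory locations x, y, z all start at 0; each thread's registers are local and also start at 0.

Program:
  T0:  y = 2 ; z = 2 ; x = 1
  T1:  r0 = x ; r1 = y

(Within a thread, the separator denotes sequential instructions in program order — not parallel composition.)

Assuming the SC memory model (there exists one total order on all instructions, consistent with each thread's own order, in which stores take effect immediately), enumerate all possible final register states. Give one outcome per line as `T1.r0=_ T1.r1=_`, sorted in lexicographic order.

outcome vector order: (T1.r0,T1.r1)
|SC outcomes| = 3

T1.r0=0 T1.r1=0
T1.r0=0 T1.r1=2
T1.r0=1 T1.r1=2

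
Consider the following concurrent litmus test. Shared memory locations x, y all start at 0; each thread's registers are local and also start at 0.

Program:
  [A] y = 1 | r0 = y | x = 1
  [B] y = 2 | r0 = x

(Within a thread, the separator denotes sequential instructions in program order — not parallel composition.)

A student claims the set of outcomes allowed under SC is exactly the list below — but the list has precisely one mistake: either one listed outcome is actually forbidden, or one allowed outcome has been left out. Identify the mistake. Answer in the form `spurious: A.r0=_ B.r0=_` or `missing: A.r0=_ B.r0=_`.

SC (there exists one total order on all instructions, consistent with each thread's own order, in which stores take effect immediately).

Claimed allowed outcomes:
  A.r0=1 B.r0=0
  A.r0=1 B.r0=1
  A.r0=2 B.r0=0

missing: A.r0=2 B.r0=1

outcome vector order: (A.r0,B.r0)
SC (4): 1/0; 1/1; 2/0; 2/1
SC∖claimed = {2/1}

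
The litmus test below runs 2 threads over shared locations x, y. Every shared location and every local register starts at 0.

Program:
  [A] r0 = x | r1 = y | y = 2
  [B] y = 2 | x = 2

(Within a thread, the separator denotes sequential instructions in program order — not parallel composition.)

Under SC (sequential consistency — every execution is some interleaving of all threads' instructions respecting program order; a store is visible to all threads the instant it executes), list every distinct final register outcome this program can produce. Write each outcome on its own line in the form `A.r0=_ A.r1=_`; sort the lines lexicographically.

A.r0=0 A.r1=0
A.r0=0 A.r1=2
A.r0=2 A.r1=2

outcome vector order: (A.r0,A.r1)
|SC outcomes| = 3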